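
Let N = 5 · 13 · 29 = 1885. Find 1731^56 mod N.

Mod 5: 1731 ≡ 1; since 4 | 56, by Fermat 1^56 ≡ 1 (mod 5).
Mod 13: 1731 ≡ 2; by Fermat, exponent reduces to 56 mod 12 = 8; 2^8 ≡ 9 (mod 13).
Mod 29: 1731 ≡ 20; since 28 | 56, by Fermat 20^56 ≡ 1 (mod 29).
Combine by CRT: x ≡ 1 (mod 5), x ≡ 9 (mod 13), x ≡ 1 (mod 29) ⇒ x ≡ 581 (mod 1885).

581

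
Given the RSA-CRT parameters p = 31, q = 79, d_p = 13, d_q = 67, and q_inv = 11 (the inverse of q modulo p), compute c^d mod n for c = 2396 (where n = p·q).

m₁ = c^(d_p) mod p: c ≡ 9 (mod 31), and 9^13 mod 31 = 18.
m₂ = c^(d_q) mod q: c ≡ 26 (mod 79), and 26^67 mod 79 = 50.
h = q_inv·(m₁ − m₂) mod p = 11·(18 − 50) mod 31 = 20.
m = m₂ + h·q = 50 + 20·79 = 1630.

1630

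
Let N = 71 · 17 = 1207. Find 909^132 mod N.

764

Mod 71: 909 ≡ 57; by Fermat, exponent reduces to 132 mod 70 = 62; 57^62 ≡ 54 (mod 71).
Mod 17: 909 ≡ 8; by Fermat, exponent reduces to 132 mod 16 = 4; 8^4 ≡ 16 (mod 17).
Combine by CRT: x ≡ 54 (mod 71), x ≡ 16 (mod 17) ⇒ x ≡ 764 (mod 1207).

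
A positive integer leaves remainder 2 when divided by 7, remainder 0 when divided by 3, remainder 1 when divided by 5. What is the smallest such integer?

The moduli are pairwise coprime; M = 7·3·5 = 105.
M/7 = 15; 15 ≡ 1 (mod 7), inverse 1.
M/3 = 35; 35 ≡ 2 (mod 3); 2·2 ≡ 1, so inverse 2.
M/5 = 21; 21 ≡ 1 (mod 5), inverse 1.
n ≡ 2·15·1 + 0·35·2 + 1·21·1 = 51.
51 mod 105 = 51.

51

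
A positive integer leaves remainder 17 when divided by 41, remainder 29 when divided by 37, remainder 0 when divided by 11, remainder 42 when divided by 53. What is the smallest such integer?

546260

The moduli are pairwise coprime; N = 41·37·11·53 = 884411.
N/41 = 21571; 21571 ≡ 5 (mod 41); 5·33 ≡ 1, so inverse 33.
N/37 = 23903; 23903 ≡ 1 (mod 37), inverse 1.
N/11 = 80401; 80401 ≡ 2 (mod 11); 2·6 ≡ 1, so inverse 6.
N/53 = 16687; 16687 ≡ 45 (mod 53); 45·33 ≡ 1, so inverse 33.
x ≡ 17·21571·33 + 29·23903·1 + 0·80401·6 + 42·16687·33 = 35922700.
35922700 mod 884411 = 546260.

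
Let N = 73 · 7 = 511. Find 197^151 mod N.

Mod 73: 197 ≡ 51; by Fermat, exponent reduces to 151 mod 72 = 7; 51^7 ≡ 63 (mod 73).
Mod 7: 197 ≡ 1; by Fermat, exponent reduces to 151 mod 6 = 1; 1^1 ≡ 1 (mod 7).
Combine by CRT: x ≡ 63 (mod 73), x ≡ 1 (mod 7) ⇒ x ≡ 428 (mod 511).

428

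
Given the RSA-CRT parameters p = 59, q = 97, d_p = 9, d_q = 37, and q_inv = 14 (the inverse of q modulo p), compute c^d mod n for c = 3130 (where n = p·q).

5641

m₁ = c^(d_p) mod p: c ≡ 3 (mod 59), and 3^9 mod 59 = 36.
m₂ = c^(d_q) mod q: c ≡ 26 (mod 97), and 26^37 mod 97 = 15.
h = q_inv·(m₁ − m₂) mod p = 14·(36 − 15) mod 59 = 58.
m = m₂ + h·q = 15 + 58·97 = 5641.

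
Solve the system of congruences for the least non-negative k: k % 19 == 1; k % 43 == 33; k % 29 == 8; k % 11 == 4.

245348

Combine the congruences pairwise.
From k ≡ 1 (mod 19) write k = 1 + 19t. Substituting into k ≡ 33 (mod 43) gives 19t ≡ 32 (mod 43), and since 19⁻¹ ≡ 34 (mod 43), t ≡ 13. Hence k ≡ 1 + 19·13 = 248 (mod 817).
From k ≡ 248 (mod 817) write k = 248 + 817t. Substituting into k ≡ 8 (mod 29) gives 817t ≡ 21 (mod 29), and since 5⁻¹ ≡ 6 (mod 29), t ≡ 10. Hence k ≡ 248 + 817·10 = 8418 (mod 23693).
From k ≡ 8418 (mod 23693) write k = 8418 + 23693t. Substituting into k ≡ 4 (mod 11) gives 23693t ≡ 1 (mod 11), and since 10⁻¹ ≡ 10 (mod 11), t ≡ 10. Hence k ≡ 8418 + 23693·10 = 245348 (mod 260623).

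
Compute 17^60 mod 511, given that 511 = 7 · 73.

218

Mod 7: 17 ≡ 3; since 6 | 60, by Fermat 3^60 ≡ 1 (mod 7).
Mod 73: 17 ≡ 17; 17^60 ≡ 72 (mod 73).
Combine by CRT: x ≡ 1 (mod 7), x ≡ 72 (mod 73) ⇒ x ≡ 218 (mod 511).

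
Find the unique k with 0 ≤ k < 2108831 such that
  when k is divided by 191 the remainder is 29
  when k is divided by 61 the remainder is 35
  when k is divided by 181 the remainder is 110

Combine the congruences pairwise.
From k ≡ 29 (mod 191) write k = 29 + 191t. Substituting into k ≡ 35 (mod 61) gives 191t ≡ 6 (mod 61), and since 8⁻¹ ≡ 23 (mod 61), t ≡ 16. Hence k ≡ 29 + 191·16 = 3085 (mod 11651).
From k ≡ 3085 (mod 11651) write k = 3085 + 11651t. Substituting into k ≡ 110 (mod 181) gives 11651t ≡ 102 (mod 181), and since 67⁻¹ ≡ 154 (mod 181), t ≡ 142. Hence k ≡ 3085 + 11651·142 = 1657527 (mod 2108831).

1657527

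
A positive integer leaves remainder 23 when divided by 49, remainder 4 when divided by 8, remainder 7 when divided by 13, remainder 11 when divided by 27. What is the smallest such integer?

The moduli are pairwise coprime; M = 49·8·13·27 = 137592.
M/49 = 2808; 2808 ≡ 15 (mod 49); 15·36 ≡ 1, so inverse 36.
M/8 = 17199; 17199 ≡ 7 (mod 8); 7·7 ≡ 1, so inverse 7.
M/13 = 10584; 10584 ≡ 2 (mod 13); 2·7 ≡ 1, so inverse 7.
M/27 = 5096; 5096 ≡ 20 (mod 27); 20·23 ≡ 1, so inverse 23.
N ≡ 23·2808·36 + 4·17199·7 + 7·10584·7 + 11·5096·23 = 4614500.
4614500 mod 137592 = 73964.

73964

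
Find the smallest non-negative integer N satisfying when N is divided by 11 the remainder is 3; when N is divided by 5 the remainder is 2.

Combine the congruences pairwise.
From N ≡ 3 (mod 11) write N = 3 + 11t. Substituting into N ≡ 2 (mod 5) gives 11t ≡ 4 (mod 5), and since 1⁻¹ ≡ 1 (mod 5), t ≡ 4. Hence N ≡ 3 + 11·4 = 47 (mod 55).

47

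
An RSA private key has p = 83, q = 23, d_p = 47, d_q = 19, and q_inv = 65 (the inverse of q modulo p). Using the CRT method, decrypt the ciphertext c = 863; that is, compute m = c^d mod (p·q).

1664

m₁ = c^(d_p) mod p: c ≡ 33 (mod 83), and 33^47 mod 83 = 4.
m₂ = c^(d_q) mod q: c ≡ 12 (mod 23), and 12^19 mod 23 = 8.
h = q_inv·(m₁ − m₂) mod p = 65·(4 − 8) mod 83 = 72.
m = m₂ + h·q = 8 + 72·23 = 1664.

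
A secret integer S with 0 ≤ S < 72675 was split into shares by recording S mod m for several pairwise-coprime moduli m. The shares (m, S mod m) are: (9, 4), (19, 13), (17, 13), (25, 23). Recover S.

14548

From S ≡ 4 (mod 9) write S = 4 + 9t. Substituting into S ≡ 13 (mod 19) gives 9t ≡ 9 (mod 19), and since 9⁻¹ ≡ 17 (mod 19), t ≡ 1. Hence S ≡ 4 + 9·1 = 13 (mod 171).
From S ≡ 13 (mod 171) write S = 13 + 171t. Substituting into S ≡ 13 (mod 17) gives 171t ≡ 0 (mod 17), and since 1⁻¹ ≡ 1 (mod 17), t ≡ 0. Hence S ≡ 13 + 171·0 = 13 (mod 2907).
From S ≡ 13 (mod 2907) write S = 13 + 2907t. Substituting into S ≡ 23 (mod 25) gives 2907t ≡ 10 (mod 25), and since 7⁻¹ ≡ 18 (mod 25), t ≡ 5. Hence S ≡ 13 + 2907·5 = 14548 (mod 72675).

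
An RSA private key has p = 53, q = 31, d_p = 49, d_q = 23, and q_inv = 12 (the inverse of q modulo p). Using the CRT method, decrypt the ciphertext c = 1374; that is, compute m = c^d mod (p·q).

448

m₁ = c^(d_p) mod p: c ≡ 49 (mod 53), and 49^49 mod 53 = 24.
m₂ = c^(d_q) mod q: c ≡ 10 (mod 31), and 10^23 mod 31 = 14.
h = q_inv·(m₁ − m₂) mod p = 12·(24 − 14) mod 53 = 14.
m = m₂ + h·q = 14 + 14·31 = 448.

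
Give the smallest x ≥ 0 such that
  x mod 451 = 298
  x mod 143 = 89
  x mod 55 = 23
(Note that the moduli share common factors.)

Combine the congruences pairwise.
gcd(451, 143) = 11 and 11 | (89 − 298), so the pair is consistent; merging gives x ≡ 4808 (mod 5863), where 5863 = lcm(451, 143).
gcd(5863, 55) = 11 and 11 | (23 − 4808), so the pair is consistent; merging gives x ≡ 4808 (mod 29315), where 29315 = lcm(5863, 55).
The solution is unique modulo lcm(451, 143, 55) = 29315.

4808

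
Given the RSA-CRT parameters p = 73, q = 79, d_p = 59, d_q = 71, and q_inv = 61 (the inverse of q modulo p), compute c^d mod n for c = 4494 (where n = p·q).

3668

m₁ = c^(d_p) mod p: c ≡ 41 (mod 73), and 41^59 mod 73 = 18.
m₂ = c^(d_q) mod q: c ≡ 70 (mod 79), and 70^71 mod 79 = 34.
h = q_inv·(m₁ − m₂) mod p = 61·(18 − 34) mod 73 = 46.
m = m₂ + h·q = 34 + 46·79 = 3668.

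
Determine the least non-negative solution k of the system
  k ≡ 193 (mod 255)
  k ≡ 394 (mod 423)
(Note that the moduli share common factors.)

Combine the congruences pairwise.
gcd(255, 423) = 3 and 3 | (394 − 193), so the pair is consistent; merging gives k ≡ 24928 (mod 35955), where 35955 = lcm(255, 423).
The solution is unique modulo lcm(255, 423) = 35955.

24928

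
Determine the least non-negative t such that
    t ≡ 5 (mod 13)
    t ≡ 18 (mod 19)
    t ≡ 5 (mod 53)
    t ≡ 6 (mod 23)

284562

The moduli are pairwise coprime; N = 13·19·53·23 = 301093.
N/13 = 23161; 23161 ≡ 8 (mod 13); 8·5 ≡ 1, so inverse 5.
N/19 = 15847; 15847 ≡ 1 (mod 19), inverse 1.
N/53 = 5681; 5681 ≡ 10 (mod 53); 10·16 ≡ 1, so inverse 16.
N/23 = 13091; 13091 ≡ 4 (mod 23); 4·6 ≡ 1, so inverse 6.
t ≡ 5·23161·5 + 18·15847·1 + 5·5681·16 + 6·13091·6 = 1790027.
1790027 mod 301093 = 284562.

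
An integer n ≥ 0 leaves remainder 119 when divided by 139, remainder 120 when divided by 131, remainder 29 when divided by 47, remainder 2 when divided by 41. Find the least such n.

34226228

The moduli are pairwise coprime; M = 139·131·47·41 = 35088743.
M/139 = 252437; 252437 ≡ 13 (mod 139); 13·107 ≡ 1, so inverse 107.
M/131 = 267853; 267853 ≡ 89 (mod 131); 89·53 ≡ 1, so inverse 53.
M/47 = 746569; 746569 ≡ 21 (mod 47); 21·9 ≡ 1, so inverse 9.
M/41 = 855823; 855823 ≡ 30 (mod 41); 30·26 ≡ 1, so inverse 26.
n ≡ 119·252437·107 + 120·267853·53 + 29·746569·9 + 2·855823·26 = 5157182706.
5157182706 mod 35088743 = 34226228.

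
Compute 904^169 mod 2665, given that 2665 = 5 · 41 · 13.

1619

Mod 5: 904 ≡ 4; by Fermat, exponent reduces to 169 mod 4 = 1; 4^1 ≡ 4 (mod 5).
Mod 41: 904 ≡ 2; by Fermat, exponent reduces to 169 mod 40 = 9; 2^9 ≡ 20 (mod 41).
Mod 13: 904 ≡ 7; by Fermat, exponent reduces to 169 mod 12 = 1; 7^1 ≡ 7 (mod 13).
Combine by CRT: x ≡ 4 (mod 5), x ≡ 20 (mod 41), x ≡ 7 (mod 13) ⇒ x ≡ 1619 (mod 2665).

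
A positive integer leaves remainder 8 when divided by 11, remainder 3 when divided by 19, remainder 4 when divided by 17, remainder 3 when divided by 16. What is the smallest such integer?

From m ≡ 8 (mod 11) write m = 8 + 11t. Substituting into m ≡ 3 (mod 19) gives 11t ≡ 14 (mod 19), and since 11⁻¹ ≡ 7 (mod 19), t ≡ 3. Hence m ≡ 8 + 11·3 = 41 (mod 209).
From m ≡ 41 (mod 209) write m = 41 + 209t. Substituting into m ≡ 4 (mod 17) gives 209t ≡ 14 (mod 17), and since 5⁻¹ ≡ 7 (mod 17), t ≡ 13. Hence m ≡ 41 + 209·13 = 2758 (mod 3553).
From m ≡ 2758 (mod 3553) write m = 2758 + 3553t. Substituting into m ≡ 3 (mod 16) gives 3553t ≡ 13 (mod 16), and since 1⁻¹ ≡ 1 (mod 16), t ≡ 13. Hence m ≡ 2758 + 3553·13 = 48947 (mod 56848).

48947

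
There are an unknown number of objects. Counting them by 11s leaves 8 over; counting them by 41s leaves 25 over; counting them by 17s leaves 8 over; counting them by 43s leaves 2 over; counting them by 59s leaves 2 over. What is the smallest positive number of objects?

8996204

The moduli are pairwise coprime; M = 11·41·17·43·59 = 19451179.
M/11 = 1768289; 1768289 ≡ 6 (mod 11); 6·2 ≡ 1, so inverse 2.
M/41 = 474419; 474419 ≡ 8 (mod 41); 8·36 ≡ 1, so inverse 36.
M/17 = 1144187; 1144187 ≡ 2 (mod 17); 2·9 ≡ 1, so inverse 9.
M/43 = 452353; 452353 ≡ 36 (mod 43); 36·6 ≡ 1, so inverse 6.
M/59 = 329681; 329681 ≡ 48 (mod 59); 48·16 ≡ 1, so inverse 16.
N ≡ 8·1768289·2 + 25·474419·36 + 8·1144187·9 + 2·452353·6 + 2·329681·16 = 553629216.
553629216 mod 19451179 = 8996204.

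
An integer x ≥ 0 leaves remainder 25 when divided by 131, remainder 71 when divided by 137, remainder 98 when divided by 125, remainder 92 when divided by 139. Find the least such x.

211061723

Combine the congruences pairwise.
From x ≡ 25 (mod 131) write x = 25 + 131t. Substituting into x ≡ 71 (mod 137) gives 131t ≡ 46 (mod 137), and since 131⁻¹ ≡ 114 (mod 137), t ≡ 38. Hence x ≡ 25 + 131·38 = 5003 (mod 17947).
From x ≡ 5003 (mod 17947) write x = 5003 + 17947t. Substituting into x ≡ 98 (mod 125) gives 17947t ≡ 95 (mod 125), and since 72⁻¹ ≡ 33 (mod 125), t ≡ 10. Hence x ≡ 5003 + 17947·10 = 184473 (mod 2243375).
From x ≡ 184473 (mod 2243375) write x = 184473 + 2243375t. Substituting into x ≡ 92 (mod 139) gives 2243375t ≡ 72 (mod 139), and since 54⁻¹ ≡ 121 (mod 139), t ≡ 94. Hence x ≡ 184473 + 2243375·94 = 211061723 (mod 311829125).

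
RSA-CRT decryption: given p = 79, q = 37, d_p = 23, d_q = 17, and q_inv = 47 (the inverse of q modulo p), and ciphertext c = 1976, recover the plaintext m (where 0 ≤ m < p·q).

m₁ = c^(d_p) mod p: c ≡ 1 (mod 79), and 1^23 mod 79 = 1.
m₂ = c^(d_q) mod q: c ≡ 15 (mod 37), and 15^17 mod 37 = 32.
h = q_inv·(m₁ − m₂) mod p = 47·(1 − 32) mod 79 = 44.
m = m₂ + h·q = 32 + 44·37 = 1660.

1660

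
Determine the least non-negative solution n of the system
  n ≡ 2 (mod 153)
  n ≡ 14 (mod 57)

1838

gcd(153, 57) = 3 and 3 | (14 − 2), so the pair is consistent; merging gives n ≡ 1838 (mod 2907), where 2907 = lcm(153, 57).
The solution is unique modulo lcm(153, 57) = 2907.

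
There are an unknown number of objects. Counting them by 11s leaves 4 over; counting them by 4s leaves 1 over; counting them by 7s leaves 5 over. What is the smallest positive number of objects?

257

Combine the congruences pairwise.
From N ≡ 4 (mod 11) write N = 4 + 11t. Substituting into N ≡ 1 (mod 4) gives 11t ≡ 1 (mod 4), and since 3⁻¹ ≡ 3 (mod 4), t ≡ 3. Hence N ≡ 4 + 11·3 = 37 (mod 44).
From N ≡ 37 (mod 44) write N = 37 + 44t. Substituting into N ≡ 5 (mod 7) gives 44t ≡ 3 (mod 7), and since 2⁻¹ ≡ 4 (mod 7), t ≡ 5. Hence N ≡ 37 + 44·5 = 257 (mod 308).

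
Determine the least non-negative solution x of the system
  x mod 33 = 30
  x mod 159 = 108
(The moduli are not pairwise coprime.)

426

Combine the congruences pairwise.
gcd(33, 159) = 3 and 3 | (108 − 30), so the pair is consistent; merging gives x ≡ 426 (mod 1749), where 1749 = lcm(33, 159).
The solution is unique modulo lcm(33, 159) = 1749.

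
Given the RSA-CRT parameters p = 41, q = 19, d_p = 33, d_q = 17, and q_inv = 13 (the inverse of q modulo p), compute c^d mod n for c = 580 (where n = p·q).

m₁ = c^(d_p) mod p: c ≡ 6 (mod 41), and 6^33 mod 41 = 17.
m₂ = c^(d_q) mod q: c ≡ 10 (mod 19), and 10^17 mod 19 = 2.
h = q_inv·(m₁ − m₂) mod p = 13·(17 − 2) mod 41 = 31.
m = m₂ + h·q = 2 + 31·19 = 591.

591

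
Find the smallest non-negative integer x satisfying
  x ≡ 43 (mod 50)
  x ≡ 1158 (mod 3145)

gcd(50, 3145) = 5 and 5 | (1158 − 43), so the pair is consistent; merging gives x ≡ 10593 (mod 31450), where 31450 = lcm(50, 3145).
The solution is unique modulo lcm(50, 3145) = 31450.

10593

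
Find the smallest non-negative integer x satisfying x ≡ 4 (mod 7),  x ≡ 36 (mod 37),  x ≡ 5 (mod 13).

Combine the congruences pairwise.
From x ≡ 4 (mod 7) write x = 4 + 7t. Substituting into x ≡ 36 (mod 37) gives 7t ≡ 32 (mod 37), and since 7⁻¹ ≡ 16 (mod 37), t ≡ 31. Hence x ≡ 4 + 7·31 = 221 (mod 259).
From x ≡ 221 (mod 259) write x = 221 + 259t. Substituting into x ≡ 5 (mod 13) gives 259t ≡ 5 (mod 13), and since 12⁻¹ ≡ 12 (mod 13), t ≡ 8. Hence x ≡ 221 + 259·8 = 2293 (mod 3367).

2293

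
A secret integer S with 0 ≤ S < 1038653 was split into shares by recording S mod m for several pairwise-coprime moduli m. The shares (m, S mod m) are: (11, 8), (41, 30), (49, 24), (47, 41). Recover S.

229589

The moduli are pairwise coprime; N = 11·41·49·47 = 1038653.
N/11 = 94423; 94423 ≡ 10 (mod 11); 10·10 ≡ 1, so inverse 10.
N/41 = 25333; 25333 ≡ 36 (mod 41); 36·8 ≡ 1, so inverse 8.
N/49 = 21197; 21197 ≡ 29 (mod 49); 29·22 ≡ 1, so inverse 22.
N/47 = 22099; 22099 ≡ 9 (mod 47); 9·21 ≡ 1, so inverse 21.
S ≡ 8·94423·10 + 30·25333·8 + 24·21197·22 + 41·22099·21 = 43853015.
43853015 mod 1038653 = 229589.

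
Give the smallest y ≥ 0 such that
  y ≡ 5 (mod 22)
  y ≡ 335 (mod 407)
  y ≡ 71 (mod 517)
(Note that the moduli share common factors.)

Combine the congruences pairwise.
gcd(22, 407) = 11 and 11 | (335 − 5), so the pair is consistent; merging gives y ≡ 335 (mod 814), where 814 = lcm(22, 407).
gcd(814, 517) = 11 and 11 | (71 − 335), so the pair is consistent; merging gives y ≡ 16615 (mod 38258), where 38258 = lcm(814, 517).
The solution is unique modulo lcm(22, 407, 517) = 38258.

16615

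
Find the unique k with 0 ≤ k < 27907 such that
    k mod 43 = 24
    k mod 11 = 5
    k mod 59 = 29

The moduli are pairwise coprime; N = 43·11·59 = 27907.
N/43 = 649; 649 ≡ 4 (mod 43); 4·11 ≡ 1, so inverse 11.
N/11 = 2537; 2537 ≡ 7 (mod 11); 7·8 ≡ 1, so inverse 8.
N/59 = 473; 473 ≡ 1 (mod 59), inverse 1.
k ≡ 24·649·11 + 5·2537·8 + 29·473·1 = 286533.
286533 mod 27907 = 7463.

7463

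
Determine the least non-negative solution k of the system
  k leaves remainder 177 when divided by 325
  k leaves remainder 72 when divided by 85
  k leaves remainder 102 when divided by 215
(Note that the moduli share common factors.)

gcd(325, 85) = 5 and 5 | (72 − 177), so the pair is consistent; merging gives k ≡ 2452 (mod 5525), where 5525 = lcm(325, 85).
gcd(5525, 215) = 5 and 5 | (102 − 2452), so the pair is consistent; merging gives k ≡ 74277 (mod 237575), where 237575 = lcm(5525, 215).
The solution is unique modulo lcm(325, 85, 215) = 237575.

74277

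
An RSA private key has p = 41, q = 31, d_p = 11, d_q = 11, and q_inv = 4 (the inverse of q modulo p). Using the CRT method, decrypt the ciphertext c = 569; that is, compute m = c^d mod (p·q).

210

m₁ = c^(d_p) mod p: c ≡ 36 (mod 41), and 36^11 mod 41 = 5.
m₂ = c^(d_q) mod q: c ≡ 11 (mod 31), and 11^11 mod 31 = 24.
h = q_inv·(m₁ − m₂) mod p = 4·(5 − 24) mod 41 = 6.
m = m₂ + h·q = 24 + 6·31 = 210.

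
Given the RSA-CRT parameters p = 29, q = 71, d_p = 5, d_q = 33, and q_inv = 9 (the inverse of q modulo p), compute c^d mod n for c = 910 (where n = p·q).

m₁ = c^(d_p) mod p: c ≡ 11 (mod 29), and 11^5 mod 29 = 14.
m₂ = c^(d_q) mod q: c ≡ 58 (mod 71), and 58^33 mod 71 = 50.
h = q_inv·(m₁ − m₂) mod p = 9·(14 − 50) mod 29 = 24.
m = m₂ + h·q = 50 + 24·71 = 1754.

1754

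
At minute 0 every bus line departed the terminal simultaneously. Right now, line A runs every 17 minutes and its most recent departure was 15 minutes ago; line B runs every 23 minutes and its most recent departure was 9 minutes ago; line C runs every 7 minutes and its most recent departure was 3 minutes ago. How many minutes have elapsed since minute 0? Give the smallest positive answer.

423

The moduli are pairwise coprime; N = 17·23·7 = 2737.
N/17 = 161; 161 ≡ 8 (mod 17); 8·15 ≡ 1, so inverse 15.
N/23 = 119; 119 ≡ 4 (mod 23); 4·6 ≡ 1, so inverse 6.
N/7 = 391; 391 ≡ 6 (mod 7); 6·6 ≡ 1, so inverse 6.
t ≡ 15·161·15 + 9·119·6 + 3·391·6 = 49689.
49689 mod 2737 = 423.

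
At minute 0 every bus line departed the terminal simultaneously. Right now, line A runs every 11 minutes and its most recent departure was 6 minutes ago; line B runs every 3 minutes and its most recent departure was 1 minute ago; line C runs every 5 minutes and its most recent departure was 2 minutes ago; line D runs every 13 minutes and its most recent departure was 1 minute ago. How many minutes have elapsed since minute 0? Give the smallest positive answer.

The moduli are pairwise coprime; N = 11·3·5·13 = 2145.
N/11 = 195; 195 ≡ 8 (mod 11); 8·7 ≡ 1, so inverse 7.
N/3 = 715; 715 ≡ 1 (mod 3), inverse 1.
N/5 = 429; 429 ≡ 4 (mod 5); 4·4 ≡ 1, so inverse 4.
N/13 = 165; 165 ≡ 9 (mod 13); 9·3 ≡ 1, so inverse 3.
t ≡ 6·195·7 + 1·715·1 + 2·429·4 + 1·165·3 = 12832.
12832 mod 2145 = 2107.

2107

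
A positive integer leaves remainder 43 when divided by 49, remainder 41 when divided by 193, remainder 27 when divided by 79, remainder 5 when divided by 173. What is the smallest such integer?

From k ≡ 43 (mod 49) write k = 43 + 49t. Substituting into k ≡ 41 (mod 193) gives 49t ≡ 191 (mod 193), and since 49⁻¹ ≡ 130 (mod 193), t ≡ 126. Hence k ≡ 43 + 49·126 = 6217 (mod 9457).
From k ≡ 6217 (mod 9457) write k = 6217 + 9457t. Substituting into k ≡ 27 (mod 79) gives 9457t ≡ 51 (mod 79), and since 56⁻¹ ≡ 24 (mod 79), t ≡ 39. Hence k ≡ 6217 + 9457·39 = 375040 (mod 747103).
From k ≡ 375040 (mod 747103) write k = 375040 + 747103t. Substituting into k ≡ 5 (mod 173) gives 747103t ≡ 29 (mod 173), and since 89⁻¹ ≡ 35 (mod 173), t ≡ 150. Hence k ≡ 375040 + 747103·150 = 112440490 (mod 129248819).

112440490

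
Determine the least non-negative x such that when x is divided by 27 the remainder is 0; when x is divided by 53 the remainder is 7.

378

From x ≡ 0 (mod 27) write x = 0 + 27t. Substituting into x ≡ 7 (mod 53) gives 27t ≡ 7 (mod 53), and since 27⁻¹ ≡ 2 (mod 53), t ≡ 14. Hence x ≡ 0 + 27·14 = 378 (mod 1431).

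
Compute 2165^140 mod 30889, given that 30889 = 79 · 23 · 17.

Mod 79: 2165 ≡ 32; by Fermat, exponent reduces to 140 mod 78 = 62; 32^62 ≡ 20 (mod 79).
Mod 23: 2165 ≡ 3; by Fermat, exponent reduces to 140 mod 22 = 8; 3^8 ≡ 6 (mod 23).
Mod 17: 2165 ≡ 6; by Fermat, exponent reduces to 140 mod 16 = 12; 6^12 ≡ 13 (mod 17).
Combine by CRT: x ≡ 20 (mod 79), x ≡ 6 (mod 23), x ≡ 13 (mod 17) ⇒ x ≡ 23167 (mod 30889).

23167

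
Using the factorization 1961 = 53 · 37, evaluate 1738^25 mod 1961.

554

Mod 53: 1738 ≡ 42; 42^25 ≡ 24 (mod 53).
Mod 37: 1738 ≡ 36; 36^25 ≡ 36 (mod 37).
Combine by CRT: x ≡ 24 (mod 53), x ≡ 36 (mod 37) ⇒ x ≡ 554 (mod 1961).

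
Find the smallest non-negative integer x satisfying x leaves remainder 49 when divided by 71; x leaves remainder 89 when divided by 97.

From x ≡ 49 (mod 71) write x = 49 + 71t. Substituting into x ≡ 89 (mod 97) gives 71t ≡ 40 (mod 97), and since 71⁻¹ ≡ 41 (mod 97), t ≡ 88. Hence x ≡ 49 + 71·88 = 6297 (mod 6887).

6297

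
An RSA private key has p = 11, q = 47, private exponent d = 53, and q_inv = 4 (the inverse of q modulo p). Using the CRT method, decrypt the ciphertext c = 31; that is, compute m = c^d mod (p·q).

344

d_p = d mod (p−1) = 53 mod 10 = 3; d_q = d mod (q−1) = 7.
m₁ = c^(d_p) mod p: c ≡ 9 (mod 11), and 9^3 mod 11 = 3.
m₂ = c^(d_q) mod q: c ≡ 31 (mod 47), and 31^7 mod 47 = 15.
h = q_inv·(m₁ − m₂) mod p = 4·(3 − 15) mod 11 = 7.
m = m₂ + h·q = 15 + 7·47 = 344.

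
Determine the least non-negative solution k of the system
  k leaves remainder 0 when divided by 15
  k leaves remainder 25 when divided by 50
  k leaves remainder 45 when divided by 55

375

gcd(15, 50) = 5 and 5 | (25 − 0), so the pair is consistent; merging gives k ≡ 75 (mod 150), where 150 = lcm(15, 50).
gcd(150, 55) = 5 and 5 | (45 − 75), so the pair is consistent; merging gives k ≡ 375 (mod 1650), where 1650 = lcm(150, 55).
The solution is unique modulo lcm(15, 50, 55) = 1650.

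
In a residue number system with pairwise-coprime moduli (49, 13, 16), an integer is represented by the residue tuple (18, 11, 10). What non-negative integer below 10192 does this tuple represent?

The moduli are pairwise coprime; N = 49·13·16 = 10192.
N/49 = 208; 208 ≡ 12 (mod 49); 12·45 ≡ 1, so inverse 45.
N/13 = 784; 784 ≡ 4 (mod 13); 4·10 ≡ 1, so inverse 10.
N/16 = 637; 637 ≡ 13 (mod 16); 13·5 ≡ 1, so inverse 5.
x ≡ 18·208·45 + 11·784·10 + 10·637·5 = 286570.
286570 mod 10192 = 1194.

1194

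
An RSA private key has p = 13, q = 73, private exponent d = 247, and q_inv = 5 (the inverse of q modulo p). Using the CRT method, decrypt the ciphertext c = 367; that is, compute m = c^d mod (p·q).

16

d_p = d mod (p−1) = 247 mod 12 = 7; d_q = d mod (q−1) = 31.
m₁ = c^(d_p) mod p: c ≡ 3 (mod 13), and 3^7 mod 13 = 3.
m₂ = c^(d_q) mod q: c ≡ 2 (mod 73), and 2^31 mod 73 = 16.
h = q_inv·(m₁ − m₂) mod p = 5·(3 − 16) mod 13 = 0.
m = m₂ + h·q = 16 + 0·73 = 16.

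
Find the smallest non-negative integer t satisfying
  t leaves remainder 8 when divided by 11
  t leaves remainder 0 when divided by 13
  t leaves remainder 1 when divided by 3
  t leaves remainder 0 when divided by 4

From t ≡ 8 (mod 11) write t = 8 + 11s. Substituting into t ≡ 0 (mod 13) gives 11s ≡ 5 (mod 13), and since 11⁻¹ ≡ 6 (mod 13), s ≡ 4. Hence t ≡ 8 + 11·4 = 52 (mod 143).
From t ≡ 52 (mod 143) write t = 52 + 143s. Substituting into t ≡ 1 (mod 3) gives 143s ≡ 0 (mod 3), and since 2⁻¹ ≡ 2 (mod 3), s ≡ 0. Hence t ≡ 52 + 143·0 = 52 (mod 429).
From t ≡ 52 (mod 429) write t = 52 + 429s. Substituting into t ≡ 0 (mod 4) gives 429s ≡ 0 (mod 4), and since 1⁻¹ ≡ 1 (mod 4), s ≡ 0. Hence t ≡ 52 + 429·0 = 52 (mod 1716).

52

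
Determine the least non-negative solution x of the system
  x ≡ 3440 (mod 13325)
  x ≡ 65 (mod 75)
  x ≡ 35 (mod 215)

483140

Combine the congruences pairwise.
gcd(13325, 75) = 25 and 25 | (65 − 3440), so the pair is consistent; merging gives x ≡ 3440 (mod 39975), where 39975 = lcm(13325, 75).
gcd(39975, 215) = 5 and 5 | (35 − 3440), so the pair is consistent; merging gives x ≡ 483140 (mod 1718925), where 1718925 = lcm(39975, 215).
The solution is unique modulo lcm(13325, 75, 215) = 1718925.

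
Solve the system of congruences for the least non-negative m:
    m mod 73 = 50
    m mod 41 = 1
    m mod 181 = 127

The moduli are pairwise coprime; N = 73·41·181 = 541733.
N/73 = 7421; 7421 ≡ 48 (mod 73); 48·35 ≡ 1, so inverse 35.
N/41 = 13213; 13213 ≡ 11 (mod 41); 11·15 ≡ 1, so inverse 15.
N/181 = 2993; 2993 ≡ 97 (mod 181); 97·28 ≡ 1, so inverse 28.
m ≡ 50·7421·35 + 1·13213·15 + 127·2993·28 = 23828053.
23828053 mod 541733 = 533534.

533534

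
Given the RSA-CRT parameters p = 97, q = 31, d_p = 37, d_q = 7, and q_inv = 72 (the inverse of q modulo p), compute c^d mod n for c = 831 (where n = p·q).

m₁ = c^(d_p) mod p: c ≡ 55 (mod 97), and 55^37 mod 97 = 69.
m₂ = c^(d_q) mod q: c ≡ 25 (mod 31), and 25^7 mod 31 = 25.
h = q_inv·(m₁ − m₂) mod p = 72·(69 − 25) mod 97 = 64.
m = m₂ + h·q = 25 + 64·31 = 2009.

2009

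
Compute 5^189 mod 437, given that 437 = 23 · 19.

343

Mod 23: 5 ≡ 5; by Fermat, exponent reduces to 189 mod 22 = 13; 5^13 ≡ 21 (mod 23).
Mod 19: 5 ≡ 5; by Fermat, exponent reduces to 189 mod 18 = 9; 5^9 ≡ 1 (mod 19).
Combine by CRT: x ≡ 21 (mod 23), x ≡ 1 (mod 19) ⇒ x ≡ 343 (mod 437).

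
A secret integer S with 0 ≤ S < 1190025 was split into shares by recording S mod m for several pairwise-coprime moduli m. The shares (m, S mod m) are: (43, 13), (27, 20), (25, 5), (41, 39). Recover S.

The moduli are pairwise coprime; N = 43·27·25·41 = 1190025.
N/43 = 27675; 27675 ≡ 26 (mod 43); 26·5 ≡ 1, so inverse 5.
N/27 = 44075; 44075 ≡ 11 (mod 27); 11·5 ≡ 1, so inverse 5.
N/25 = 47601; 47601 ≡ 1 (mod 25), inverse 1.
N/41 = 29025; 29025 ≡ 38 (mod 41); 38·27 ≡ 1, so inverse 27.
S ≡ 13·27675·5 + 20·44075·5 + 5·47601·1 + 39·29025·27 = 37007705.
37007705 mod 1190025 = 116930.

116930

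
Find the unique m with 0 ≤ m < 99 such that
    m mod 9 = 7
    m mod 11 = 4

Combine the congruences pairwise.
From m ≡ 7 (mod 9) write m = 7 + 9t. Substituting into m ≡ 4 (mod 11) gives 9t ≡ 8 (mod 11), and since 9⁻¹ ≡ 5 (mod 11), t ≡ 7. Hence m ≡ 7 + 9·7 = 70 (mod 99).

70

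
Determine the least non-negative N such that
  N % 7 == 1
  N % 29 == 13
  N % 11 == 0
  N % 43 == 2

The moduli are pairwise coprime; M = 7·29·11·43 = 96019.
M/7 = 13717; 13717 ≡ 4 (mod 7); 4·2 ≡ 1, so inverse 2.
M/29 = 3311; 3311 ≡ 5 (mod 29); 5·6 ≡ 1, so inverse 6.
M/11 = 8729; 8729 ≡ 6 (mod 11); 6·2 ≡ 1, so inverse 2.
M/43 = 2233; 2233 ≡ 40 (mod 43); 40·14 ≡ 1, so inverse 14.
N ≡ 1·13717·2 + 13·3311·6 + 0·8729·2 + 2·2233·14 = 348216.
348216 mod 96019 = 60159.

60159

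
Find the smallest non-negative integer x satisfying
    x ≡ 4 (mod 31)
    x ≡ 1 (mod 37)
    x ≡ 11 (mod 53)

The moduli are pairwise coprime; N = 31·37·53 = 60791.
N/31 = 1961; 1961 ≡ 8 (mod 31); 8·4 ≡ 1, so inverse 4.
N/37 = 1643; 1643 ≡ 15 (mod 37); 15·5 ≡ 1, so inverse 5.
N/53 = 1147; 1147 ≡ 34 (mod 53); 34·39 ≡ 1, so inverse 39.
x ≡ 4·1961·4 + 1·1643·5 + 11·1147·39 = 531654.
531654 mod 60791 = 45326.

45326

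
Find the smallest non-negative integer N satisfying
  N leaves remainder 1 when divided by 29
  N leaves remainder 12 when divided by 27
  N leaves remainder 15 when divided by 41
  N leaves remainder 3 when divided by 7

Combine the congruences pairwise.
From N ≡ 1 (mod 29) write N = 1 + 29t. Substituting into N ≡ 12 (mod 27) gives 29t ≡ 11 (mod 27), and since 2⁻¹ ≡ 14 (mod 27), t ≡ 19. Hence N ≡ 1 + 29·19 = 552 (mod 783).
From N ≡ 552 (mod 783) write N = 552 + 783t. Substituting into N ≡ 15 (mod 41) gives 783t ≡ 37 (mod 41), and since 4⁻¹ ≡ 31 (mod 41), t ≡ 40. Hence N ≡ 552 + 783·40 = 31872 (mod 32103).
From N ≡ 31872 (mod 32103) write N = 31872 + 32103t. Substituting into N ≡ 3 (mod 7) gives 32103t ≡ 2 (mod 7), and since 1⁻¹ ≡ 1 (mod 7), t ≡ 2. Hence N ≡ 31872 + 32103·2 = 96078 (mod 224721).

96078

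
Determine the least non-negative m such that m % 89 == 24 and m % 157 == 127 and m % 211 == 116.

2161389

From m ≡ 24 (mod 89) write m = 24 + 89t. Substituting into m ≡ 127 (mod 157) gives 89t ≡ 103 (mod 157), and since 89⁻¹ ≡ 30 (mod 157), t ≡ 107. Hence m ≡ 24 + 89·107 = 9547 (mod 13973).
From m ≡ 9547 (mod 13973) write m = 9547 + 13973t. Substituting into m ≡ 116 (mod 211) gives 13973t ≡ 64 (mod 211), and since 47⁻¹ ≡ 9 (mod 211), t ≡ 154. Hence m ≡ 9547 + 13973·154 = 2161389 (mod 2948303).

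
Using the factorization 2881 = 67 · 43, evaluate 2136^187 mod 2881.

Mod 67: 2136 ≡ 59; by Fermat, exponent reduces to 187 mod 66 = 55; 59^55 ≡ 1 (mod 67).
Mod 43: 2136 ≡ 29; by Fermat, exponent reduces to 187 mod 42 = 19; 29^19 ≡ 34 (mod 43).
Combine by CRT: x ≡ 1 (mod 67), x ≡ 34 (mod 43) ⇒ x ≡ 2614 (mod 2881).

2614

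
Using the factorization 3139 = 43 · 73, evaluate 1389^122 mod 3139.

Mod 43: 1389 ≡ 13; by Fermat, exponent reduces to 122 mod 42 = 38; 13^38 ≡ 24 (mod 43).
Mod 73: 1389 ≡ 2; by Fermat, exponent reduces to 122 mod 72 = 50; 2^50 ≡ 32 (mod 73).
Combine by CRT: x ≡ 24 (mod 43), x ≡ 32 (mod 73) ⇒ x ≡ 2733 (mod 3139).

2733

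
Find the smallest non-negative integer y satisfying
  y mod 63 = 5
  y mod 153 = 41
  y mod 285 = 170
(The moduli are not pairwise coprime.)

Combine the congruences pairwise.
gcd(63, 153) = 9 and 9 | (41 − 5), so the pair is consistent; merging gives y ≡ 194 (mod 1071), where 1071 = lcm(63, 153).
gcd(1071, 285) = 3 and 3 | (170 − 194), so the pair is consistent; merging gives y ≡ 22685 (mod 101745), where 101745 = lcm(1071, 285).
The solution is unique modulo lcm(63, 153, 285) = 101745.

22685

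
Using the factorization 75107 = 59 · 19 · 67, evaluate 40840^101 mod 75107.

3178

Mod 59: 40840 ≡ 12; by Fermat, exponent reduces to 101 mod 58 = 43; 12^43 ≡ 51 (mod 59).
Mod 19: 40840 ≡ 9; by Fermat, exponent reduces to 101 mod 18 = 11; 9^11 ≡ 5 (mod 19).
Mod 67: 40840 ≡ 37; by Fermat, exponent reduces to 101 mod 66 = 35; 37^35 ≡ 29 (mod 67).
Combine by CRT: x ≡ 51 (mod 59), x ≡ 5 (mod 19), x ≡ 29 (mod 67) ⇒ x ≡ 3178 (mod 75107).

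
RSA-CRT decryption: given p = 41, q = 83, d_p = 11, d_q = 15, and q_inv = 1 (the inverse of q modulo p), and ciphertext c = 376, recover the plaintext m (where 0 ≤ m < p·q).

m₁ = c^(d_p) mod p: c ≡ 7 (mod 41), and 7^11 mod 41 = 22.
m₂ = c^(d_q) mod q: c ≡ 44 (mod 83), and 44^15 mod 83 = 9.
h = q_inv·(m₁ − m₂) mod p = 1·(22 − 9) mod 41 = 13.
m = m₂ + h·q = 9 + 13·83 = 1088.

1088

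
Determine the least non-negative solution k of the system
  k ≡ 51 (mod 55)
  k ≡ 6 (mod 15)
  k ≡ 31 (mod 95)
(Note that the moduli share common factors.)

2691

gcd(55, 15) = 5 and 5 | (6 − 51), so the pair is consistent; merging gives k ≡ 51 (mod 165), where 165 = lcm(55, 15).
gcd(165, 95) = 5 and 5 | (31 − 51), so the pair is consistent; merging gives k ≡ 2691 (mod 3135), where 3135 = lcm(165, 95).
The solution is unique modulo lcm(55, 15, 95) = 3135.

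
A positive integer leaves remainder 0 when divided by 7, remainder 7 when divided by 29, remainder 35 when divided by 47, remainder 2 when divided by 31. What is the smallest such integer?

39186

The moduli are pairwise coprime; N = 7·29·47·31 = 295771.
N/7 = 42253; 42253 ≡ 1 (mod 7), inverse 1.
N/29 = 10199; 10199 ≡ 20 (mod 29); 20·16 ≡ 1, so inverse 16.
N/47 = 6293; 6293 ≡ 42 (mod 47); 42·28 ≡ 1, so inverse 28.
N/31 = 9541; 9541 ≡ 24 (mod 31); 24·22 ≡ 1, so inverse 22.
m ≡ 0·42253·1 + 7·10199·16 + 35·6293·28 + 2·9541·22 = 7729232.
7729232 mod 295771 = 39186.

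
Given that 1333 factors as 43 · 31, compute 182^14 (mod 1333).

380

Mod 43: 182 ≡ 10; 10^14 ≡ 36 (mod 43).
Mod 31: 182 ≡ 27; 27^14 ≡ 8 (mod 31).
Combine by CRT: x ≡ 36 (mod 43), x ≡ 8 (mod 31) ⇒ x ≡ 380 (mod 1333).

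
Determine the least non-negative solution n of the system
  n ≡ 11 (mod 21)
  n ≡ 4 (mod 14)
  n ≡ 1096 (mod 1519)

7172

gcd(21, 14) = 7 and 7 | (4 − 11), so the pair is consistent; merging gives n ≡ 32 (mod 42), where 42 = lcm(21, 14).
gcd(42, 1519) = 7 and 7 | (1096 − 32), so the pair is consistent; merging gives n ≡ 7172 (mod 9114), where 9114 = lcm(42, 1519).
The solution is unique modulo lcm(21, 14, 1519) = 9114.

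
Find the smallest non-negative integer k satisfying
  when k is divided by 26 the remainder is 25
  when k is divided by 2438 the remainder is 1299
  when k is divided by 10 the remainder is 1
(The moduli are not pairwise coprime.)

gcd(26, 2438) = 2 and 2 | (1299 − 25), so the pair is consistent; merging gives k ≡ 1299 (mod 31694), where 31694 = lcm(26, 2438).
gcd(31694, 10) = 2 and 2 | (1 − 1299), so the pair is consistent; merging gives k ≡ 96381 (mod 158470), where 158470 = lcm(31694, 10).
The solution is unique modulo lcm(26, 2438, 10) = 158470.

96381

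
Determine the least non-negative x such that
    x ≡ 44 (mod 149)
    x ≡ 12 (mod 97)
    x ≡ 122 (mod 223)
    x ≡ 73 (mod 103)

191787927

The moduli are pairwise coprime; N = 149·97·223·103 = 331970957.
N/149 = 2227993; 2227993 ≡ 145 (mod 149); 145·37 ≡ 1, so inverse 37.
N/97 = 3422381; 3422381 ≡ 27 (mod 97); 27·18 ≡ 1, so inverse 18.
N/223 = 1488659; 1488659 ≡ 134 (mod 223); 134·5 ≡ 1, so inverse 5.
N/103 = 3223019; 3223019 ≡ 46 (mod 103); 46·56 ≡ 1, so inverse 56.
x ≡ 44·2227993·37 + 12·3422381·18 + 122·1488659·5 + 73·3223019·56 = 18450190562.
18450190562 mod 331970957 = 191787927.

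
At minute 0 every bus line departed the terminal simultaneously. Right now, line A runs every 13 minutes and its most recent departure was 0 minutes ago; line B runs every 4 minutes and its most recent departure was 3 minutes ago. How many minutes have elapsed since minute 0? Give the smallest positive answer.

From t ≡ 0 (mod 13) write t = 0 + 13s. Substituting into t ≡ 3 (mod 4) gives 13s ≡ 3 (mod 4), and since 1⁻¹ ≡ 1 (mod 4), s ≡ 3. Hence t ≡ 0 + 13·3 = 39 (mod 52).

39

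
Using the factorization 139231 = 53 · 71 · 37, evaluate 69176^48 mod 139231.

Mod 53: 69176 ≡ 11; 11^48 ≡ 49 (mod 53).
Mod 71: 69176 ≡ 22; 22^48 ≡ 3 (mod 71).
Mod 37: 69176 ≡ 23; by Fermat, exponent reduces to 48 mod 36 = 12; 23^12 ≡ 1 (mod 37).
Combine by CRT: x ≡ 49 (mod 53), x ≡ 3 (mod 71), x ≡ 1 (mod 37) ⇒ x ≡ 58720 (mod 139231).

58720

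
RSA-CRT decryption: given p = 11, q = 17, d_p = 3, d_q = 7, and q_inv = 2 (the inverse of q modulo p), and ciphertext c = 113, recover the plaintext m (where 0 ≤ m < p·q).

m₁ = c^(d_p) mod p: c ≡ 3 (mod 11), and 3^3 mod 11 = 5.
m₂ = c^(d_q) mod q: c ≡ 11 (mod 17), and 11^7 mod 17 = 3.
h = q_inv·(m₁ − m₂) mod p = 2·(5 − 3) mod 11 = 4.
m = m₂ + h·q = 3 + 4·17 = 71.

71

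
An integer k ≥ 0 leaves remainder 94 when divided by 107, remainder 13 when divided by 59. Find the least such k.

From k ≡ 94 (mod 107) write k = 94 + 107t. Substituting into k ≡ 13 (mod 59) gives 107t ≡ 37 (mod 59), and since 48⁻¹ ≡ 16 (mod 59), t ≡ 2. Hence k ≡ 94 + 107·2 = 308 (mod 6313).

308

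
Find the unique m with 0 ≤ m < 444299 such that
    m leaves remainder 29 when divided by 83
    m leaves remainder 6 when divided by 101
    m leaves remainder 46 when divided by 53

Combine the congruences pairwise.
From m ≡ 29 (mod 83) write m = 29 + 83t. Substituting into m ≡ 6 (mod 101) gives 83t ≡ 78 (mod 101), and since 83⁻¹ ≡ 28 (mod 101), t ≡ 63. Hence m ≡ 29 + 83·63 = 5258 (mod 8383).
From m ≡ 5258 (mod 8383) write m = 5258 + 8383t. Substituting into m ≡ 46 (mod 53) gives 8383t ≡ 35 (mod 53), and since 9⁻¹ ≡ 6 (mod 53), t ≡ 51. Hence m ≡ 5258 + 8383·51 = 432791 (mod 444299).

432791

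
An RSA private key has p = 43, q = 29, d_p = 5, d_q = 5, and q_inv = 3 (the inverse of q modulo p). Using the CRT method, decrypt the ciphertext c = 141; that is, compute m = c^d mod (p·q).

1238

m₁ = c^(d_p) mod p: c ≡ 12 (mod 43), and 12^5 mod 43 = 34.
m₂ = c^(d_q) mod q: c ≡ 25 (mod 29), and 25^5 mod 29 = 20.
h = q_inv·(m₁ − m₂) mod p = 3·(34 − 20) mod 43 = 42.
m = m₂ + h·q = 20 + 42·29 = 1238.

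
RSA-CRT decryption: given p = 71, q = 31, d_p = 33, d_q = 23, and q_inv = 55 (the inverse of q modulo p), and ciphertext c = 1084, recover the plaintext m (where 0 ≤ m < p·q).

m₁ = c^(d_p) mod p: c ≡ 19 (mod 71), and 19^33 mod 71 = 12.
m₂ = c^(d_q) mod q: c ≡ 30 (mod 31), and 30^23 mod 31 = 30.
h = q_inv·(m₁ − m₂) mod p = 55·(12 − 30) mod 71 = 4.
m = m₂ + h·q = 30 + 4·31 = 154.

154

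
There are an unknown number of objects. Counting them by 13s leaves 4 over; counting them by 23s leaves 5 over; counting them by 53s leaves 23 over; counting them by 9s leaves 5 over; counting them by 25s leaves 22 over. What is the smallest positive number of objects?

363497

The moduli are pairwise coprime; M = 13·23·53·9·25 = 3565575.
M/13 = 274275; 274275 ≡ 1 (mod 13), inverse 1.
M/23 = 155025; 155025 ≡ 5 (mod 23); 5·14 ≡ 1, so inverse 14.
M/53 = 67275; 67275 ≡ 18 (mod 53); 18·3 ≡ 1, so inverse 3.
M/9 = 396175; 396175 ≡ 4 (mod 9); 4·7 ≡ 1, so inverse 7.
M/25 = 142623; 142623 ≡ 23 (mod 25); 23·12 ≡ 1, so inverse 12.
N ≡ 4·274275·1 + 5·155025·14 + 23·67275·3 + 5·396175·7 + 22·142623·12 = 68109422.
68109422 mod 3565575 = 363497.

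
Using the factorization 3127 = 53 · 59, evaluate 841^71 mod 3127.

1526

Mod 53: 841 ≡ 46; by Fermat, exponent reduces to 71 mod 52 = 19; 46^19 ≡ 42 (mod 53).
Mod 59: 841 ≡ 15; by Fermat, exponent reduces to 71 mod 58 = 13; 15^13 ≡ 51 (mod 59).
Combine by CRT: x ≡ 42 (mod 53), x ≡ 51 (mod 59) ⇒ x ≡ 1526 (mod 3127).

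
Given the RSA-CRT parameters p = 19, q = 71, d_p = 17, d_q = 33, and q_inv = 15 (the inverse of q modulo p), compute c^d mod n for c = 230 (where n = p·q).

1150

m₁ = c^(d_p) mod p: c ≡ 2 (mod 19), and 2^17 mod 19 = 10.
m₂ = c^(d_q) mod q: c ≡ 17 (mod 71), and 17^33 mod 71 = 14.
h = q_inv·(m₁ − m₂) mod p = 15·(10 − 14) mod 19 = 16.
m = m₂ + h·q = 14 + 16·71 = 1150.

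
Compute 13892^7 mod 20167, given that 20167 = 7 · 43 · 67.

Mod 7: 13892 ≡ 4; by Fermat, exponent reduces to 7 mod 6 = 1; 4^1 ≡ 4 (mod 7).
Mod 43: 13892 ≡ 3; 3^7 ≡ 37 (mod 43).
Mod 67: 13892 ≡ 23; 23^7 ≡ 17 (mod 67).
Combine by CRT: x ≡ 4 (mod 7), x ≡ 37 (mod 43), x ≡ 17 (mod 67) ⇒ x ≡ 3434 (mod 20167).

3434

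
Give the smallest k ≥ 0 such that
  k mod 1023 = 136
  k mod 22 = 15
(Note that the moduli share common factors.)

gcd(1023, 22) = 11 and 11 | (15 − 136), so the pair is consistent; merging gives k ≡ 1159 (mod 2046), where 2046 = lcm(1023, 22).
The solution is unique modulo lcm(1023, 22) = 2046.

1159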